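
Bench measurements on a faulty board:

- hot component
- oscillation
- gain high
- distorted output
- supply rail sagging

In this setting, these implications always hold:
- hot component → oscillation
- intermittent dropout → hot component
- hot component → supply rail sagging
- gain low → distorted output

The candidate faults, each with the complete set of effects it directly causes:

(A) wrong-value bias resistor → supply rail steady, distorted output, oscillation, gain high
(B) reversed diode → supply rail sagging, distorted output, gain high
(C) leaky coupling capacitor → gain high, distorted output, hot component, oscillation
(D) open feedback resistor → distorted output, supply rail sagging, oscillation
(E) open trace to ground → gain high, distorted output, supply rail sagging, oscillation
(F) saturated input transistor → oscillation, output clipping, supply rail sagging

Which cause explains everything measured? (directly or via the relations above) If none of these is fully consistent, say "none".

Checking each candidate against the observations:
(A) wrong-value bias resistor — fails on hot component, supply rail sagging (predicts supply rail steady, not supply rail sagging)
(B) reversed diode — hot component miss; oscillation miss; gain high match; distorted output match; supply rail sagging match
(C) leaky coupling capacitor — hot component match; oscillation match; gain high match; distorted output match; supply rail sagging match (via hot component → supply rail sagging)
(D) open feedback resistor — does not account for hot component, gain high
(E) open trace to ground — hot component miss; oscillation match; gain high match; distorted output match; supply rail sagging match
(F) saturated input transistor — hot component miss; oscillation match; gain high miss; distorted output miss; supply rail sagging match
Only (C) is consistent with every observation.

C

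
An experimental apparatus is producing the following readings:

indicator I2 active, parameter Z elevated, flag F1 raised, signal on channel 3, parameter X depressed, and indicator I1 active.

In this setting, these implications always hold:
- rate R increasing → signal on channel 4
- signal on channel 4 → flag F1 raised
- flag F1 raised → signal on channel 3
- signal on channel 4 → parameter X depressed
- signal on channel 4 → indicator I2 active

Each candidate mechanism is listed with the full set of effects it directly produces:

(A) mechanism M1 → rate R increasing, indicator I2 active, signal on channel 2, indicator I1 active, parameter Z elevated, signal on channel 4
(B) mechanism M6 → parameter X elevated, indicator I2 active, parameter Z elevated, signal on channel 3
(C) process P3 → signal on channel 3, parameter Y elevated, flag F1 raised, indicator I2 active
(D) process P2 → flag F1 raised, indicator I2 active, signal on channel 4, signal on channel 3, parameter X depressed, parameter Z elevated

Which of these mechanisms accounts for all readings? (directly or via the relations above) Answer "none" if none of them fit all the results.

Checking each candidate against the observations:
(A) mechanism M1 — indicator I2 active ✓; parameter Z elevated ✓; flag F1 raised ✓ (by signal on channel 4 → flag F1 raised); signal on channel 3 ✓ (by signal on channel 4 → flag F1 raised → signal on channel 3); parameter X depressed ✓ (by signal on channel 4 → parameter X depressed); indicator I1 active ✓
(B) mechanism M6 — indicator I2 active ✓; parameter Z elevated ✓; flag F1 raised ✗; signal on channel 3 ✓; parameter X depressed ✗; indicator I1 active ✗
(C) process P3 — indicator I2 active ✓; parameter Z elevated ✗; flag F1 raised ✓; signal on channel 3 ✓; parameter X depressed ✗; indicator I1 active ✗
(D) process P2 — indicator I2 active ✓; parameter Z elevated ✓; flag F1 raised ✓; signal on channel 3 ✓; parameter X depressed ✓; indicator I1 active ✗
(A) is the only candidate with no mismatches.

A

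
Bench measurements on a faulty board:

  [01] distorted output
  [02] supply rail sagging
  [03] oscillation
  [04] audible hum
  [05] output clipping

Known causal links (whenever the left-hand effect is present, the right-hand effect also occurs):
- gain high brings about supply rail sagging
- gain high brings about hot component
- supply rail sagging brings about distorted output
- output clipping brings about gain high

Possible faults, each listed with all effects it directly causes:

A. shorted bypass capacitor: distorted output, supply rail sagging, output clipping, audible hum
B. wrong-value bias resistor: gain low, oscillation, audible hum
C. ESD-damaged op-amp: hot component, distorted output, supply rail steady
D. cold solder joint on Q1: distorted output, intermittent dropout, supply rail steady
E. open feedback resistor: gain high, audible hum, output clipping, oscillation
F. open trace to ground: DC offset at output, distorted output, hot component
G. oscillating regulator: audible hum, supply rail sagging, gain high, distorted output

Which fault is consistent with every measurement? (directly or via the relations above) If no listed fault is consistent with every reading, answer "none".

Checking each candidate against the observations:
(A) shorted bypass capacitor — distorted output match; supply rail sagging match; oscillation miss; audible hum match; output clipping match
(B) wrong-value bias resistor — does not account for distorted output, supply rail sagging, output clipping
(C) ESD-damaged op-amp — distorted output match; supply rail sagging miss; oscillation miss; audible hum miss; output clipping miss
(D) cold solder joint on Q1 — distorted output match; supply rail sagging miss; oscillation miss; audible hum miss; output clipping miss
(E) open feedback resistor — distorted output match (by gain high → supply rail sagging → distorted output); supply rail sagging match (by gain high → supply rail sagging); oscillation match; audible hum match; output clipping match
(F) open trace to ground — does not account for supply rail sagging, oscillation, audible hum, output clipping
(G) oscillating regulator — distorted output match; supply rail sagging match; oscillation miss; audible hum match; output clipping miss
(E) alone accounts for all the evidence.

E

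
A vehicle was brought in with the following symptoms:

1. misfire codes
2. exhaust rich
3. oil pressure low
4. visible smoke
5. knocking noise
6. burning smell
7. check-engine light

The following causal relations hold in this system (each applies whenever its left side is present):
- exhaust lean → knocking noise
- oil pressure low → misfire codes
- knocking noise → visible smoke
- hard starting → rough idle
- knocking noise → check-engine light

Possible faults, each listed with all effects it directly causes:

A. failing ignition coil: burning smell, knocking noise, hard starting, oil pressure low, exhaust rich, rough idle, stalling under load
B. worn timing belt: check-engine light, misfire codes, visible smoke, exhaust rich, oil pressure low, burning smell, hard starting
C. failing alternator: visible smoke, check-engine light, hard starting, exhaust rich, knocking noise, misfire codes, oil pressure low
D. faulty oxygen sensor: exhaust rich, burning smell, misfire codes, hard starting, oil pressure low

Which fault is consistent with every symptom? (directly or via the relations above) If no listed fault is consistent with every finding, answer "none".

A

Checking each candidate against the observations:
(A) failing ignition coil — accounts for every observation (misfire codes via oil pressure low → misfire codes)
(B) worn timing belt — misfire codes +; exhaust rich +; oil pressure low +; visible smoke +; knocking noise -; burning smell +; check-engine light +
(C) failing alternator — does not account for burning smell
(D) faulty oxygen sensor — misfire codes +; exhaust rich +; oil pressure low +; visible smoke -; knocking noise -; burning smell +; check-engine light -
(A) is the only candidate with no mismatches.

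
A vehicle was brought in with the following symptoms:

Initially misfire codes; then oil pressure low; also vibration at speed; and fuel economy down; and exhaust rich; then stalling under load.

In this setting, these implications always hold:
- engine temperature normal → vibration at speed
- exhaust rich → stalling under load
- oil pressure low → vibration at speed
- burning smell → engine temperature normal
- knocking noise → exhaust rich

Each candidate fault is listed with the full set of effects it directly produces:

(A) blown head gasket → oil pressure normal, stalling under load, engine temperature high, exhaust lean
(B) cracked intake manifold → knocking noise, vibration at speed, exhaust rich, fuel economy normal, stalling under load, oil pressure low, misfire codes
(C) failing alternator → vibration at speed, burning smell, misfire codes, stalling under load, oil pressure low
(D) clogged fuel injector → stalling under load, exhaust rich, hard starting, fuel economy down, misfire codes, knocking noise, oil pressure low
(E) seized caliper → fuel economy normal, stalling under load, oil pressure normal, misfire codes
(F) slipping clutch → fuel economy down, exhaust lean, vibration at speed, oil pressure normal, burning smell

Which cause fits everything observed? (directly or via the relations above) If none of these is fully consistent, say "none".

D

For each candidate, compare predicted effects to what was observed:
(A) blown head gasket — misfire codes ✗; oil pressure low ✗; vibration at speed ✗; fuel economy down ✗; exhaust rich ✗; stalling under load ✓
(B) cracked intake manifold — fails on fuel economy down (predicts fuel economy normal, not fuel economy down)
(C) failing alternator — does not account for fuel economy down, exhaust rich
(D) clogged fuel injector — misfire codes ✓; oil pressure low ✓; vibration at speed ✓ (through oil pressure low → vibration at speed); fuel economy down ✓; exhaust rich ✓; stalling under load ✓
(E) seized caliper — fails on oil pressure low, vibration at speed, fuel economy down, exhaust rich (predicts oil pressure normal, not oil pressure low; predicts fuel economy normal, not fuel economy down)
(F) slipping clutch — misfire codes ✗; oil pressure low ✗; vibration at speed ✓; fuel economy down ✓; exhaust rich ✗; stalling under load ✗
(D) is the only candidate with no mismatches.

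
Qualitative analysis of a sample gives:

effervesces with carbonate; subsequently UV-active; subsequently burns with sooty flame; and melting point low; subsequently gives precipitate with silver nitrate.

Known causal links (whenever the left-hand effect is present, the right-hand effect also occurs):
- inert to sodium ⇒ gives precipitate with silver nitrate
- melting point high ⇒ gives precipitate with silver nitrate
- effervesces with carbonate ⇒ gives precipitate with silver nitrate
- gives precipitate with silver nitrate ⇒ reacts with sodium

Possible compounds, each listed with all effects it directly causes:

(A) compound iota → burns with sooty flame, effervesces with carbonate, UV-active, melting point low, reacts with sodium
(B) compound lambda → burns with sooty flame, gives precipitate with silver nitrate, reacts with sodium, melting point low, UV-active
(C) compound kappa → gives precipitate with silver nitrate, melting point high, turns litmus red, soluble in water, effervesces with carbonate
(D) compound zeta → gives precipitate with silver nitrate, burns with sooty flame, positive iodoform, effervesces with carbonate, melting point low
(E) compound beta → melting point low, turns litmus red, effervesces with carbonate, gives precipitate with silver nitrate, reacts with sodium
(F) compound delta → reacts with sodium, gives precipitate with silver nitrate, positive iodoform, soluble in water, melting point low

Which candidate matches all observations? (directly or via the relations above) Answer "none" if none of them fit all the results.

Checking each candidate against the observations:
(A) compound iota — accounts for every observation (gives precipitate with silver nitrate through effervesces with carbonate → gives precipitate with silver nitrate)
(B) compound lambda — does not account for effervesces with carbonate
(C) compound kappa — fails on UV-active, burns with sooty flame, melting point low (predicts melting point high, not melting point low)
(D) compound zeta — does not account for UV-active
(E) compound beta — does not account for UV-active, burns with sooty flame
(F) compound delta — effervesces with carbonate NO; UV-active NO; burns with sooty flame NO; melting point low yes; gives precipitate with silver nitrate yes
Only (A) is consistent with every observation.

A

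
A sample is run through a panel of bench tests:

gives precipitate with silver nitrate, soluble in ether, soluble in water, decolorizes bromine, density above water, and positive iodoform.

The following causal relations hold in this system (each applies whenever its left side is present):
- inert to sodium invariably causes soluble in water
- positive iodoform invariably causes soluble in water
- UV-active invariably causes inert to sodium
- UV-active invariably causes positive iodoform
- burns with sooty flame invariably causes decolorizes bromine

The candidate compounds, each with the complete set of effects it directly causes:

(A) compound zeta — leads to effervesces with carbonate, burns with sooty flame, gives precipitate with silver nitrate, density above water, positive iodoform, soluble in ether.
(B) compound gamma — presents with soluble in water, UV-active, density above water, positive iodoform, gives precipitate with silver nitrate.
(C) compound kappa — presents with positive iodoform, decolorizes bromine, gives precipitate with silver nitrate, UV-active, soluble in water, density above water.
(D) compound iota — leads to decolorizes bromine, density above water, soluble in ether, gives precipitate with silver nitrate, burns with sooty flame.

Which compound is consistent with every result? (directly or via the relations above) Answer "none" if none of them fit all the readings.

A

Checking each candidate against the observations:
(A) compound zeta — gives precipitate with silver nitrate match; soluble in ether match; soluble in water match (by positive iodoform → soluble in water); decolorizes bromine match (by burns with sooty flame → decolorizes bromine); density above water match; positive iodoform match
(B) compound gamma — gives precipitate with silver nitrate match; soluble in ether miss; soluble in water match; decolorizes bromine miss; density above water match; positive iodoform match
(C) compound kappa — gives precipitate with silver nitrate match; soluble in ether miss; soluble in water match; decolorizes bromine match; density above water match; positive iodoform match
(D) compound iota — gives precipitate with silver nitrate match; soluble in ether match; soluble in water miss; decolorizes bromine match; density above water match; positive iodoform miss
Only (A) is consistent with every observation.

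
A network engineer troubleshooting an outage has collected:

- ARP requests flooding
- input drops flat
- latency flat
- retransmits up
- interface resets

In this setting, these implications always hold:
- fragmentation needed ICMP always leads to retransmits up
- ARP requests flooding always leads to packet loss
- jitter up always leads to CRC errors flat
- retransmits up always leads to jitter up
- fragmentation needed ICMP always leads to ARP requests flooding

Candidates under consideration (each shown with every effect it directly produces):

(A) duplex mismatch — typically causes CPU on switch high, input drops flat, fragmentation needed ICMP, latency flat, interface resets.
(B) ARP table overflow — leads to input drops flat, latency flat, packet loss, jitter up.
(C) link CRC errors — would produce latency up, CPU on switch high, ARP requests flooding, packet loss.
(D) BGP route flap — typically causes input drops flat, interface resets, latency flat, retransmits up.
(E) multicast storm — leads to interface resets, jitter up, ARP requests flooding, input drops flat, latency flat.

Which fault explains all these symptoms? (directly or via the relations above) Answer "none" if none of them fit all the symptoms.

Testing each hypothesis:
(A) duplex mismatch — accounts for every observation (ARP requests flooding by fragmentation needed ICMP → ARP requests flooding)
(B) ARP table overflow — ARP requests flooding -; input drops flat +; latency flat +; retransmits up -; interface resets -
(C) link CRC errors — ARP requests flooding +; input drops flat -; latency flat -; retransmits up -; interface resets -
(D) BGP route flap — does not account for ARP requests flooding
(E) multicast storm — ARP requests flooding +; input drops flat +; latency flat +; retransmits up -; interface resets +
(A) alone accounts for all the evidence.

A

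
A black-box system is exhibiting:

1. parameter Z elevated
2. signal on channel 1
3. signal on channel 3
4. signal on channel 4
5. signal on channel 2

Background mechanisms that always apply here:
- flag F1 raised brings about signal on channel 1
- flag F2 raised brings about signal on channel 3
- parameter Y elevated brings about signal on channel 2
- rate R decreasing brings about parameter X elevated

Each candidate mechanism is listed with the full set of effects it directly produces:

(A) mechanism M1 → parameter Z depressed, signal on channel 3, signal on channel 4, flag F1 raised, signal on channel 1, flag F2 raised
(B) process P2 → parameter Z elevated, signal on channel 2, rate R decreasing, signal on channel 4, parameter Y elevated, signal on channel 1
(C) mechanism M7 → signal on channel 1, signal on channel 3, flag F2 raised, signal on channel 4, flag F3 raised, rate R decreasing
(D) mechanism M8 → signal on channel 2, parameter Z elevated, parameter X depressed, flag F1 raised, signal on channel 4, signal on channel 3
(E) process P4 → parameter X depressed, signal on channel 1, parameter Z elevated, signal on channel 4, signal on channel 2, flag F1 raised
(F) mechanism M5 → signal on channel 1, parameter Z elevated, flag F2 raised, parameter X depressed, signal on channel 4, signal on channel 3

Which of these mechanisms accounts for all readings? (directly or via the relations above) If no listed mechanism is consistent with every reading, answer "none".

D

Testing each hypothesis:
(A) mechanism M1 — parameter Z elevated miss; signal on channel 1 match; signal on channel 3 match; signal on channel 4 match; signal on channel 2 miss
(B) process P2 — does not account for signal on channel 3
(C) mechanism M7 — does not account for parameter Z elevated, signal on channel 2
(D) mechanism M8 — accounts for every observation (signal on channel 1 through flag F1 raised → signal on channel 1)
(E) process P4 — parameter Z elevated match; signal on channel 1 match; signal on channel 3 miss; signal on channel 4 match; signal on channel 2 match
(F) mechanism M5 — parameter Z elevated match; signal on channel 1 match; signal on channel 3 match; signal on channel 4 match; signal on channel 2 miss
(D) is the only candidate with no mismatches.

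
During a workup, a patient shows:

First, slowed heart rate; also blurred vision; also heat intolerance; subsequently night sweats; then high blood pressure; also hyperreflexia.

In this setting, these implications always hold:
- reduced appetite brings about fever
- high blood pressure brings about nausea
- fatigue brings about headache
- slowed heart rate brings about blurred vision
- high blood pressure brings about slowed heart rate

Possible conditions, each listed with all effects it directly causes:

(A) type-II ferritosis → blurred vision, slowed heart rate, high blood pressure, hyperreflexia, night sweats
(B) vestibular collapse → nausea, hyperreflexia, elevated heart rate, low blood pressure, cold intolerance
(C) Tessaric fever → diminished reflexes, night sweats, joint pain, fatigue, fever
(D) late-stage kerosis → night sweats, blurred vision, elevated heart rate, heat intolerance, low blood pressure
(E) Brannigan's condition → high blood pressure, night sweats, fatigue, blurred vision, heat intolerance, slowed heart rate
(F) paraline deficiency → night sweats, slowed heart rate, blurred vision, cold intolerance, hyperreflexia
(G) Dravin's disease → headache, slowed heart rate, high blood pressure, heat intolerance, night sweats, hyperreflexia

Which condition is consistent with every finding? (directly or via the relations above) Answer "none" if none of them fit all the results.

For each candidate, compare predicted effects to what was observed:
(A) type-II ferritosis — does not account for heat intolerance
(B) vestibular collapse — slowed heart rate -; blurred vision -; heat intolerance -; night sweats -; high blood pressure -; hyperreflexia +
(C) Tessaric fever — fails on slowed heart rate, blurred vision, heat intolerance, high blood pressure, hyperreflexia (predicts diminished reflexes, not hyperreflexia)
(D) late-stage kerosis — slowed heart rate -; blurred vision +; heat intolerance +; night sweats +; high blood pressure -; hyperreflexia -
(E) Brannigan's condition — does not account for hyperreflexia
(F) paraline deficiency — slowed heart rate +; blurred vision +; heat intolerance -; night sweats +; high blood pressure -; hyperreflexia +
(G) Dravin's disease — slowed heart rate +; blurred vision + (via slowed heart rate → blurred vision); heat intolerance +; night sweats +; high blood pressure +; hyperreflexia +
Only (G) is consistent with every observation.

G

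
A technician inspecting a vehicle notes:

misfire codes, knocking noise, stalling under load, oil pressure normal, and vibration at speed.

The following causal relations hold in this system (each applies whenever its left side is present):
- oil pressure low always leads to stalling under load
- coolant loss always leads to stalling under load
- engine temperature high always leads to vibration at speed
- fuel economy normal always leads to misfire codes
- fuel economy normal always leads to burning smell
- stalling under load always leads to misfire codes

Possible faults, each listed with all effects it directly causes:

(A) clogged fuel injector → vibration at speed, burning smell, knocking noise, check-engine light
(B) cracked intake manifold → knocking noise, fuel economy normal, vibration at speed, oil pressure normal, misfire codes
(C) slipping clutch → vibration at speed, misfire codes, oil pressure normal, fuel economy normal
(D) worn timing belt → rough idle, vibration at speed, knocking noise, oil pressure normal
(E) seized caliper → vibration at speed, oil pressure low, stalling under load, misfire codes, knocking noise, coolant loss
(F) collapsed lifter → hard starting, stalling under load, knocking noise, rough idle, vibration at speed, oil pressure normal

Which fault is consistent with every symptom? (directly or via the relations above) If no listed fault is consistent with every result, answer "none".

F

For each candidate, compare predicted effects to what was observed:
(A) clogged fuel injector — misfire codes ✗; knocking noise ✓; stalling under load ✗; oil pressure normal ✗; vibration at speed ✓
(B) cracked intake manifold — misfire codes ✓; knocking noise ✓; stalling under load ✗; oil pressure normal ✓; vibration at speed ✓
(C) slipping clutch — misfire codes ✓; knocking noise ✗; stalling under load ✗; oil pressure normal ✓; vibration at speed ✓
(D) worn timing belt — does not account for misfire codes, stalling under load
(E) seized caliper — fails on oil pressure normal (predicts oil pressure low, not oil pressure normal)
(F) collapsed lifter — misfire codes ✓ (via stalling under load → misfire codes); knocking noise ✓; stalling under load ✓; oil pressure normal ✓; vibration at speed ✓
(F) is the only candidate with no mismatches.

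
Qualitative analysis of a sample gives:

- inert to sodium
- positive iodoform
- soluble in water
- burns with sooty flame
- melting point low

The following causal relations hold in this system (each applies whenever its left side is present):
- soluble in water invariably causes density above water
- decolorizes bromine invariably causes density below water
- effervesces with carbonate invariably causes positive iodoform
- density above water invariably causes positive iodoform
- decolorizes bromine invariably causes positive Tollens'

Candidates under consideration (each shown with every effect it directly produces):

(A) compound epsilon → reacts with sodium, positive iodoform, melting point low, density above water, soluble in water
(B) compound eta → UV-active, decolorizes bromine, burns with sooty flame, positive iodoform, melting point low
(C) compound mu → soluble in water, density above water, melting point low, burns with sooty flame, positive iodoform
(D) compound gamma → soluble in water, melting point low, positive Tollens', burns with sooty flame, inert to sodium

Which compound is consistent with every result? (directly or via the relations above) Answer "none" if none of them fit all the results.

D

Per-candidate check:
(A) compound epsilon — fails on inert to sodium, burns with sooty flame (predicts reacts with sodium, not inert to sodium)
(B) compound eta — does not account for inert to sodium, soluble in water
(C) compound mu — does not account for inert to sodium
(D) compound gamma — accounts for every observation (positive iodoform by soluble in water → density above water → positive iodoform)
Only (D) is consistent with every observation.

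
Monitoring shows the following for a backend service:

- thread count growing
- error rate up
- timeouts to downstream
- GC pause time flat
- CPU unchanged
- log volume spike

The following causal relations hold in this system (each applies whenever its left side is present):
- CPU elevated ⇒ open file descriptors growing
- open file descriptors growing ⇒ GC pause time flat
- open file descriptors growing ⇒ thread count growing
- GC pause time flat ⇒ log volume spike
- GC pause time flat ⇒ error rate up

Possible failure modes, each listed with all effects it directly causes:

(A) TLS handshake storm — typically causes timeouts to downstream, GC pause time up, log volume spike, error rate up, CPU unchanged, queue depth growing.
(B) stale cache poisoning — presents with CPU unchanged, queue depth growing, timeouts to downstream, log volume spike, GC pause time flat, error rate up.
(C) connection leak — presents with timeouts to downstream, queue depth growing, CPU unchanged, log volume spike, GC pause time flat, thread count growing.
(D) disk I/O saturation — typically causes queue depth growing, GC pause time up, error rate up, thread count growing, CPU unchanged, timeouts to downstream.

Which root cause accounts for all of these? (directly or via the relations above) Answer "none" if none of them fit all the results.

Checking each candidate against the observations:
(A) TLS handshake storm — fails on thread count growing, GC pause time flat (predicts GC pause time up, not GC pause time flat)
(B) stale cache poisoning — thread count growing -; error rate up +; timeouts to downstream +; GC pause time flat +; CPU unchanged +; log volume spike +
(C) connection leak — accounts for every observation (error rate up through GC pause time flat → error rate up)
(D) disk I/O saturation — thread count growing +; error rate up +; timeouts to downstream +; GC pause time flat -; CPU unchanged +; log volume spike -
(C) is the only candidate with no mismatches.

C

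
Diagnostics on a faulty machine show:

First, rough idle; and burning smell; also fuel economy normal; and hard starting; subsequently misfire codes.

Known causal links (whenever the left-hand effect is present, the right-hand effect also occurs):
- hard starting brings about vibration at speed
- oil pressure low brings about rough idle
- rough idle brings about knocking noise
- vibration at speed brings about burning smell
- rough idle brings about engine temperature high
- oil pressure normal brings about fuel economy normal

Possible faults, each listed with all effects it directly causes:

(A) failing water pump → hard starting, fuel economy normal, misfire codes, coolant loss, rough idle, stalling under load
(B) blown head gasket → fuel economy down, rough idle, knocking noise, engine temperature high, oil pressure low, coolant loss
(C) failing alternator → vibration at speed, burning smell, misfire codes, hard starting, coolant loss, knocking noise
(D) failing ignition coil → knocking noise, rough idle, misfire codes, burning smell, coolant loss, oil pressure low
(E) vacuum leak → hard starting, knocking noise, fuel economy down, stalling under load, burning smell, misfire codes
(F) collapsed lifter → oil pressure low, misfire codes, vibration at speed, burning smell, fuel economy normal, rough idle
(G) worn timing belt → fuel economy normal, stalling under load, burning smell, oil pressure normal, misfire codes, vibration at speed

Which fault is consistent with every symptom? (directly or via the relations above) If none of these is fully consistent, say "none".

Testing each hypothesis:
(A) failing water pump — accounts for every observation (burning smell by hard starting → vibration at speed → burning smell)
(B) blown head gasket — fails on burning smell, fuel economy normal, hard starting, misfire codes (predicts fuel economy down, not fuel economy normal)
(C) failing alternator — rough idle -; burning smell +; fuel economy normal -; hard starting +; misfire codes +
(D) failing ignition coil — rough idle +; burning smell +; fuel economy normal -; hard starting -; misfire codes +
(E) vacuum leak — rough idle -; burning smell +; fuel economy normal -; hard starting +; misfire codes +
(F) collapsed lifter — rough idle +; burning smell +; fuel economy normal +; hard starting -; misfire codes +
(G) worn timing belt — does not account for rough idle, hard starting
Only (A) is consistent with every observation.

A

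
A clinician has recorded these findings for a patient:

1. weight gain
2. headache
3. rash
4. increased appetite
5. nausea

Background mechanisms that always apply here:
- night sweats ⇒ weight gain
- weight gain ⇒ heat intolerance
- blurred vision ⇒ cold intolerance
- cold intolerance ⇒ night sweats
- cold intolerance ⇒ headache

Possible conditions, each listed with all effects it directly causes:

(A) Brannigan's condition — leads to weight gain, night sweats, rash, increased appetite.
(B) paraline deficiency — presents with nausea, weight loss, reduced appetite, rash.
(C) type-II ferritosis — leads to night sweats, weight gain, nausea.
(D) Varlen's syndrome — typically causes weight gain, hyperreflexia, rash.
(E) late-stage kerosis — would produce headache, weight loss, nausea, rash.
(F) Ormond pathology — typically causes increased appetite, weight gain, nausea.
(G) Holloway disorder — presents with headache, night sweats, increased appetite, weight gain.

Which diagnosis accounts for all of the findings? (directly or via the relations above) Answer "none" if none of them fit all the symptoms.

Per-candidate check:
(A) Brannigan's condition — weight gain match; headache miss; rash match; increased appetite match; nausea miss
(B) paraline deficiency — fails on weight gain, headache, increased appetite (predicts weight loss, not weight gain; predicts reduced appetite, not increased appetite)
(C) type-II ferritosis — weight gain match; headache miss; rash miss; increased appetite miss; nausea match
(D) Varlen's syndrome — does not account for headache, increased appetite, nausea
(E) late-stage kerosis — fails on weight gain, increased appetite (predicts weight loss, not weight gain)
(F) Ormond pathology — does not account for headache, rash
(G) Holloway disorder — weight gain match; headache match; rash miss; increased appetite match; nausea miss
None of the listed candidates fits everything.

none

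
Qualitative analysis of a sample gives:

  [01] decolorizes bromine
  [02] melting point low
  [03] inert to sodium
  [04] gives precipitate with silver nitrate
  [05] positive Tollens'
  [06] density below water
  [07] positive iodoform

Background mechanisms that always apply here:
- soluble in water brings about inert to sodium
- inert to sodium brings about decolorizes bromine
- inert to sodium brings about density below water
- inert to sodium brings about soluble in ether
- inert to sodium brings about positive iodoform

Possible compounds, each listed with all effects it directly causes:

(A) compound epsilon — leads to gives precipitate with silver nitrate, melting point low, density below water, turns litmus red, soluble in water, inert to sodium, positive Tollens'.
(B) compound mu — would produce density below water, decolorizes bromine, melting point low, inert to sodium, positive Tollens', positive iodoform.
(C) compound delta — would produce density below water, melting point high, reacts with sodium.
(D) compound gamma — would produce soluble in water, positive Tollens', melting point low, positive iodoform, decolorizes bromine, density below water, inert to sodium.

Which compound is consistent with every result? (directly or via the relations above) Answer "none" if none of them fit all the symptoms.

A

Checking each candidate against the observations:
(A) compound epsilon — decolorizes bromine ✓ (through inert to sodium → decolorizes bromine); melting point low ✓; inert to sodium ✓; gives precipitate with silver nitrate ✓; positive Tollens' ✓; density below water ✓; positive iodoform ✓ (through inert to sodium → positive iodoform)
(B) compound mu — decolorizes bromine ✓; melting point low ✓; inert to sodium ✓; gives precipitate with silver nitrate ✗; positive Tollens' ✓; density below water ✓; positive iodoform ✓
(C) compound delta — decolorizes bromine ✗; melting point low ✗; inert to sodium ✗; gives precipitate with silver nitrate ✗; positive Tollens' ✗; density below water ✓; positive iodoform ✗
(D) compound gamma — decolorizes bromine ✓; melting point low ✓; inert to sodium ✓; gives precipitate with silver nitrate ✗; positive Tollens' ✓; density below water ✓; positive iodoform ✓
(A) is the only candidate with no mismatches.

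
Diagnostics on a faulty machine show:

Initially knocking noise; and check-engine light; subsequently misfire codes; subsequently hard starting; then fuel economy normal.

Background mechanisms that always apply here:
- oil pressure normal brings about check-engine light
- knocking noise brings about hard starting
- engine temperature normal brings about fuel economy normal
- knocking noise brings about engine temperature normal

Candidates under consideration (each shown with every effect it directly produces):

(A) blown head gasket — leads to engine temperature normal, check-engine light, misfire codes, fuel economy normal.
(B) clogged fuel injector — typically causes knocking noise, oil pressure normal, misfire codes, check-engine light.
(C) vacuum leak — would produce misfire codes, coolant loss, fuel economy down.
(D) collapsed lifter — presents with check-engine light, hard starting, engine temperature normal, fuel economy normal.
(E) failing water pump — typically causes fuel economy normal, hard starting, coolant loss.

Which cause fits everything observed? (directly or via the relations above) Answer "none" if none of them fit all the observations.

B

Testing each hypothesis:
(A) blown head gasket — does not account for knocking noise, hard starting
(B) clogged fuel injector — knocking noise ✓; check-engine light ✓; misfire codes ✓; hard starting ✓ (via knocking noise → hard starting); fuel economy normal ✓ (via knocking noise → engine temperature normal → fuel economy normal)
(C) vacuum leak — fails on knocking noise, check-engine light, hard starting, fuel economy normal (predicts fuel economy down, not fuel economy normal)
(D) collapsed lifter — knocking noise ✗; check-engine light ✓; misfire codes ✗; hard starting ✓; fuel economy normal ✓
(E) failing water pump — does not account for knocking noise, check-engine light, misfire codes
Only (B) is consistent with every observation.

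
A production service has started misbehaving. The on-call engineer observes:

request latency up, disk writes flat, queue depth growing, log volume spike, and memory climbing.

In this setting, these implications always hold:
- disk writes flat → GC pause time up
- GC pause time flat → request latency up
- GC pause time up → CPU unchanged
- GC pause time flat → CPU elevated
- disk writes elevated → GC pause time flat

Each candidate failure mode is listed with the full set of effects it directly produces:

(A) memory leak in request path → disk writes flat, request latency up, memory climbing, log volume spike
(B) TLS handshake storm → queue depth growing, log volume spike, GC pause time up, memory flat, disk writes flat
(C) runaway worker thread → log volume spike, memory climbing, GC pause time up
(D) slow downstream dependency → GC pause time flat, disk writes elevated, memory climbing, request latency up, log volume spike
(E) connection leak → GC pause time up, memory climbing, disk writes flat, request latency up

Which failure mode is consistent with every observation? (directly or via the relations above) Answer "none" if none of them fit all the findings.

none

Per-candidate check:
(A) memory leak in request path — does not account for queue depth growing
(B) TLS handshake storm — fails on request latency up, memory climbing (predicts memory flat, not memory climbing)
(C) runaway worker thread — request latency up miss; disk writes flat miss; queue depth growing miss; log volume spike match; memory climbing match
(D) slow downstream dependency — fails on disk writes flat, queue depth growing (predicts disk writes elevated, not disk writes flat)
(E) connection leak — request latency up match; disk writes flat match; queue depth growing miss; log volume spike miss; memory climbing match
Every candidate fails on at least one observation.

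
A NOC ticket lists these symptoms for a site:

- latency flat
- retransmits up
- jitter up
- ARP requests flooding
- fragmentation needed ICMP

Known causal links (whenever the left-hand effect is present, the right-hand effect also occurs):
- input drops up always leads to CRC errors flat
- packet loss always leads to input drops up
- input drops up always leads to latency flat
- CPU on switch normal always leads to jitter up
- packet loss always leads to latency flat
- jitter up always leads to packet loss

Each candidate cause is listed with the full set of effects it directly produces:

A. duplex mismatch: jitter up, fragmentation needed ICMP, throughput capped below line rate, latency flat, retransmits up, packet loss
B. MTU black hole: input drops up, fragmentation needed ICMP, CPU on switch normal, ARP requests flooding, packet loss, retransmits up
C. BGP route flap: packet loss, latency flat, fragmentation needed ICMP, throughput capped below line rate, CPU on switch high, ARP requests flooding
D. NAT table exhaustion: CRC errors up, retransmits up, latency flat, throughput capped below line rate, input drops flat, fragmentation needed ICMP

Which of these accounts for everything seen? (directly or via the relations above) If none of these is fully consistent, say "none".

Per-candidate check:
(A) duplex mismatch — latency flat ✓; retransmits up ✓; jitter up ✓; ARP requests flooding ✗; fragmentation needed ICMP ✓
(B) MTU black hole — accounts for every observation (latency flat by packet loss → latency flat)
(C) BGP route flap — latency flat ✓; retransmits up ✗; jitter up ✗; ARP requests flooding ✓; fragmentation needed ICMP ✓
(D) NAT table exhaustion — latency flat ✓; retransmits up ✓; jitter up ✗; ARP requests flooding ✗; fragmentation needed ICMP ✓
Only (B) is consistent with every observation.

B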